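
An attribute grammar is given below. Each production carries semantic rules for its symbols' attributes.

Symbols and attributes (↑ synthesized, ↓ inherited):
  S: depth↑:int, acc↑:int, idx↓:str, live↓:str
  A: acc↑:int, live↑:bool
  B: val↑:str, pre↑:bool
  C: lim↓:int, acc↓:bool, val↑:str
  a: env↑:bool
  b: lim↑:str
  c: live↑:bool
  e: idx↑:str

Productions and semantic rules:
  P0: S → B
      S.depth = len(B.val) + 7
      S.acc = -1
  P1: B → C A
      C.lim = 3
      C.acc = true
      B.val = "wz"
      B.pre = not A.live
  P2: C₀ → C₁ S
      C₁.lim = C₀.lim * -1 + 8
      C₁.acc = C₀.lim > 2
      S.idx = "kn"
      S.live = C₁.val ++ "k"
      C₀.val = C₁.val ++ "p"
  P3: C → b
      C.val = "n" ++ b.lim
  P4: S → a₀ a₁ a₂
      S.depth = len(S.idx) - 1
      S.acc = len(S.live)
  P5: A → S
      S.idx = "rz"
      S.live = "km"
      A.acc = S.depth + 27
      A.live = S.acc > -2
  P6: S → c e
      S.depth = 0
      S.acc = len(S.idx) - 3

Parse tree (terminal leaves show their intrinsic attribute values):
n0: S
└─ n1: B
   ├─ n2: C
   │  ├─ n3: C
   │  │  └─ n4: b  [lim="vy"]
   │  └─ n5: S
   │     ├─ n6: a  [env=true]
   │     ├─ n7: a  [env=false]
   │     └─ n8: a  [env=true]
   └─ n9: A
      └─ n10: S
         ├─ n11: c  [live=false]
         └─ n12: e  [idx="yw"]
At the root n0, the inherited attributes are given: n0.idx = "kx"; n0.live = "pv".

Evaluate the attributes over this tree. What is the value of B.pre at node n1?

1. n0.idx = "kx"  [given at root]
2. n0.live = "pv"  [given at root]
3. n2.lim = 3  [3]
4. n2.acc = true  [true]
5. n3.lim = 5  [C₀.lim * -1 + 8]
6. n3.acc = true  [C₀.lim > 2]
7. n4.lim = "vy"  [terminal]
8. n3.val = "nvy"  ["n" ++ b.lim]
9. n5.idx = "kn"  ["kn"]
10. n5.live = "nvyk"  [C₁.val ++ "k"]
11. n6.env = true  [terminal]
12. n7.env = false  [terminal]
13. n8.env = true  [terminal]
14. n5.depth = 1  [len(S.idx) - 1]
15. n5.acc = 4  [len(S.live)]
16. n2.val = "nvyp"  [C₁.val ++ "p"]
17. n10.idx = "rz"  ["rz"]
18. n10.live = "km"  ["km"]
19. n11.live = false  [terminal]
20. n12.idx = "yw"  [terminal]
21. n10.depth = 0  [0]
22. n10.acc = -1  [len(S.idx) - 3]
23. n9.acc = 27  [S.depth + 27]
24. n9.live = true  [S.acc > -2]
25. n1.val = "wz"  ["wz"]
26. n1.pre = false  [not A.live]
27. n0.depth = 9  [len(B.val) + 7]
28. n0.acc = -1  [-1]

false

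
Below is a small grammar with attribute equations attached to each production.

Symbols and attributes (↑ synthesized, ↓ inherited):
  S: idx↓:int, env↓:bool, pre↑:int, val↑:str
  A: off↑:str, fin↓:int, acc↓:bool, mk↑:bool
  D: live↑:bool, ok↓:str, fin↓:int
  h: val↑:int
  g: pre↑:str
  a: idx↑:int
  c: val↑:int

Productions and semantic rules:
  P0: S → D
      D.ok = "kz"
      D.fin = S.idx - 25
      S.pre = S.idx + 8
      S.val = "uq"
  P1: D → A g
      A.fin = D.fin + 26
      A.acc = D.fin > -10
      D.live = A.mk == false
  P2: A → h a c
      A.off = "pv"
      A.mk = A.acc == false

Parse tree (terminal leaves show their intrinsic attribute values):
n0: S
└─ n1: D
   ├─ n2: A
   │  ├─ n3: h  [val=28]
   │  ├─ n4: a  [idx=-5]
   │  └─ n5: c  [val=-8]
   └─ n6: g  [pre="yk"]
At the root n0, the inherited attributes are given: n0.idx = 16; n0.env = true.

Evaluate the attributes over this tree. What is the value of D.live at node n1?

1. n0.idx = 16  [given at root]
2. n0.env = true  [given at root]
3. n1.ok = "kz"  ["kz"]
4. n1.fin = -9  [S.idx - 25]
5. n2.fin = 17  [D.fin + 26]
6. n2.acc = true  [D.fin > -10]
7. n3.val = 28  [terminal]
8. n4.idx = -5  [terminal]
9. n5.val = -8  [terminal]
10. n2.off = "pv"  ["pv"]
11. n2.mk = false  [A.acc == false]
12. n6.pre = "yk"  [terminal]
13. n1.live = true  [A.mk == false]
14. n0.pre = 24  [S.idx + 8]
15. n0.val = "uq"  ["uq"]

true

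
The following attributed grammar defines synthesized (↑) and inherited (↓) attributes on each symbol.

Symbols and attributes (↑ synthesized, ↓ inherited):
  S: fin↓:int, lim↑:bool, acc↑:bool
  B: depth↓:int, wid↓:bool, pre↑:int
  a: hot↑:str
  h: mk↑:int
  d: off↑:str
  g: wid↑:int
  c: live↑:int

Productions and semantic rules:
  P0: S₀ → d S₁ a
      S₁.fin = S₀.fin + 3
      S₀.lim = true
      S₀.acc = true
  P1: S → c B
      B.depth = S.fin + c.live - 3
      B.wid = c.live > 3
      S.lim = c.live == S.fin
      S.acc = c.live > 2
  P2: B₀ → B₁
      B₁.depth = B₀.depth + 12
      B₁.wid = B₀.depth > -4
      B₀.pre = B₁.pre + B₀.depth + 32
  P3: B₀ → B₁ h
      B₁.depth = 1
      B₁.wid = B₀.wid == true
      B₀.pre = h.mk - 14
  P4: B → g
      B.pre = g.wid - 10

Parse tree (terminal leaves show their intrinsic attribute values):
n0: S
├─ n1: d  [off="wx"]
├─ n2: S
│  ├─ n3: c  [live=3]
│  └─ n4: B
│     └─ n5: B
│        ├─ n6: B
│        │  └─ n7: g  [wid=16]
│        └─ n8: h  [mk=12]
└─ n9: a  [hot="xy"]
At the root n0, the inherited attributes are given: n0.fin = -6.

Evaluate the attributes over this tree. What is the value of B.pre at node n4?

27

1. n0.fin = -6  [given at root]
2. n1.off = "wx"  [terminal]
3. n2.fin = -3  [S₀.fin + 3]
4. n3.live = 3  [terminal]
5. n4.depth = -3  [S.fin + c.live - 3]
6. n4.wid = false  [c.live > 3]
7. n5.depth = 9  [B₀.depth + 12]
8. n5.wid = true  [B₀.depth > -4]
9. n6.depth = 1  [1]
10. n6.wid = true  [B₀.wid == true]
11. n7.wid = 16  [terminal]
12. n6.pre = 6  [g.wid - 10]
13. n8.mk = 12  [terminal]
14. n5.pre = -2  [h.mk - 14]
15. n4.pre = 27  [B₁.pre + B₀.depth + 32]
16. n2.lim = false  [c.live == S.fin]
17. n2.acc = true  [c.live > 2]
18. n9.hot = "xy"  [terminal]
19. n0.lim = true  [true]
20. n0.acc = true  [true]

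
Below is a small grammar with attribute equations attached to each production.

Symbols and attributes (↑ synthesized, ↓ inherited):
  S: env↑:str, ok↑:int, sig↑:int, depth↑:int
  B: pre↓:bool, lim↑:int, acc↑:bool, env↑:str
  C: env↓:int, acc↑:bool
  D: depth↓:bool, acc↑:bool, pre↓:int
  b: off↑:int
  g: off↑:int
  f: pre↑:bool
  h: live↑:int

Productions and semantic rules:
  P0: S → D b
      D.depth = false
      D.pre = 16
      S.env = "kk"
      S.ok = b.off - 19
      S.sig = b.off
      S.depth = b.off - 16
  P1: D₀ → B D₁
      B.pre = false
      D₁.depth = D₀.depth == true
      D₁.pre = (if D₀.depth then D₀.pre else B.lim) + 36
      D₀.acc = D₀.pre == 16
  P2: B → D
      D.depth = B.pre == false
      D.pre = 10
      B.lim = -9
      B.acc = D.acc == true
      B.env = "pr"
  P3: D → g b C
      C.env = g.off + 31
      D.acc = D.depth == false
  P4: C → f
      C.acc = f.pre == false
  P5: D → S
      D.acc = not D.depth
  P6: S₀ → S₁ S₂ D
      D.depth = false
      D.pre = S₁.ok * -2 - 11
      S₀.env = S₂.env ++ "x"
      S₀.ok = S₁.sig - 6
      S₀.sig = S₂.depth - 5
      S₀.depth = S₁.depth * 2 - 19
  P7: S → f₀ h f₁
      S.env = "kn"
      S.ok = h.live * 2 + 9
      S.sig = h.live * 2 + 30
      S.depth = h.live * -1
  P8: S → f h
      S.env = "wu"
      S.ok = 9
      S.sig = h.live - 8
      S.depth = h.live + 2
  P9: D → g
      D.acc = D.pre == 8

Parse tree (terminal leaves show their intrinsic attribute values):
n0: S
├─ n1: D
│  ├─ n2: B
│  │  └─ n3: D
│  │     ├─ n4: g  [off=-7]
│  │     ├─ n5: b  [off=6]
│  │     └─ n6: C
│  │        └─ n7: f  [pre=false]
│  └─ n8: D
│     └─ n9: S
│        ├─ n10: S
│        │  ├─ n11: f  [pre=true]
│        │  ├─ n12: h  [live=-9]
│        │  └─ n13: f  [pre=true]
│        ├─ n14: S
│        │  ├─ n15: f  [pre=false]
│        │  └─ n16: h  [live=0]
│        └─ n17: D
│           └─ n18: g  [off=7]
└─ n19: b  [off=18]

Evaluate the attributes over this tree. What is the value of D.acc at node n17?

false

1. n1.depth = false  [false]
2. n1.pre = 16  [16]
3. n2.pre = false  [false]
4. n3.depth = true  [B.pre == false]
5. n3.pre = 10  [10]
6. n4.off = -7  [terminal]
7. n5.off = 6  [terminal]
8. n6.env = 24  [g.off + 31]
9. n7.pre = false  [terminal]
10. n6.acc = true  [f.pre == false]
11. n3.acc = false  [D.depth == false]
12. n2.lim = -9  [-9]
13. n2.acc = false  [D.acc == true]
14. n2.env = "pr"  ["pr"]
15. n8.depth = false  [D₀.depth == true]
16. n8.pre = 27  [(if D₀.depth then D₀.pre else B.lim) + 36]
17. n11.pre = true  [terminal]
18. n12.live = -9  [terminal]
19. n13.pre = true  [terminal]
20. n10.env = "kn"  ["kn"]
21. n10.ok = -9  [h.live * 2 + 9]
22. n10.sig = 12  [h.live * 2 + 30]
23. n10.depth = 9  [h.live * -1]
24. n15.pre = false  [terminal]
25. n16.live = 0  [terminal]
26. n14.env = "wu"  ["wu"]
27. n14.ok = 9  [9]
28. n14.sig = -8  [h.live - 8]
29. n14.depth = 2  [h.live + 2]
30. n17.depth = false  [false]
31. n17.pre = 7  [S₁.ok * -2 - 11]
32. n18.off = 7  [terminal]
33. n17.acc = false  [D.pre == 8]
34. n9.env = "wux"  [S₂.env ++ "x"]
35. n9.ok = 6  [S₁.sig - 6]
36. n9.sig = -3  [S₂.depth - 5]
37. n9.depth = -1  [S₁.depth * 2 - 19]
38. n8.acc = true  [not D.depth]
39. n1.acc = true  [D₀.pre == 16]
40. n19.off = 18  [terminal]
41. n0.env = "kk"  ["kk"]
42. n0.ok = -1  [b.off - 19]
43. n0.sig = 18  [b.off]
44. n0.depth = 2  [b.off - 16]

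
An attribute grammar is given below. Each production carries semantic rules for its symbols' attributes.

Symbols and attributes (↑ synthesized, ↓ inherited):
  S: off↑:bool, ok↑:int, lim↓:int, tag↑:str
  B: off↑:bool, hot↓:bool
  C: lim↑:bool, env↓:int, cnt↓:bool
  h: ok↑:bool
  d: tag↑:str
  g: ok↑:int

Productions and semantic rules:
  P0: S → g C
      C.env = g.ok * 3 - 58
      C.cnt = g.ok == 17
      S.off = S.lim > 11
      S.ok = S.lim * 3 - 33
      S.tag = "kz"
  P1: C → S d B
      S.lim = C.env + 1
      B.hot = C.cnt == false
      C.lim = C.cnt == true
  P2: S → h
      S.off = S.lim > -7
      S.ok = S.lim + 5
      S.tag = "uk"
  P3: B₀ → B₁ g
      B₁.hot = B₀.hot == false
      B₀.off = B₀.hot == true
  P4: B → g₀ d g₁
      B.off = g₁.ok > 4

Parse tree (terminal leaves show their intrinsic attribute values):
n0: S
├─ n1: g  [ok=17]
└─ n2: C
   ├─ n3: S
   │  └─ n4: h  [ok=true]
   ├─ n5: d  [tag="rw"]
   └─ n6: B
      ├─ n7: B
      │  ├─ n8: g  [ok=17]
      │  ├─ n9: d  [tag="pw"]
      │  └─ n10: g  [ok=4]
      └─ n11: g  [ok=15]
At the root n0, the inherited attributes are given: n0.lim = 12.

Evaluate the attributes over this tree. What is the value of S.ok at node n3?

-1

1. n0.lim = 12  [given at root]
2. n1.ok = 17  [terminal]
3. n2.env = -7  [g.ok * 3 - 58]
4. n2.cnt = true  [g.ok == 17]
5. n3.lim = -6  [C.env + 1]
6. n4.ok = true  [terminal]
7. n3.off = true  [S.lim > -7]
8. n3.ok = -1  [S.lim + 5]
9. n3.tag = "uk"  ["uk"]
10. n5.tag = "rw"  [terminal]
11. n6.hot = false  [C.cnt == false]
12. n7.hot = true  [B₀.hot == false]
13. n8.ok = 17  [terminal]
14. n9.tag = "pw"  [terminal]
15. n10.ok = 4  [terminal]
16. n7.off = false  [g₁.ok > 4]
17. n11.ok = 15  [terminal]
18. n6.off = false  [B₀.hot == true]
19. n2.lim = true  [C.cnt == true]
20. n0.off = true  [S.lim > 11]
21. n0.ok = 3  [S.lim * 3 - 33]
22. n0.tag = "kz"  ["kz"]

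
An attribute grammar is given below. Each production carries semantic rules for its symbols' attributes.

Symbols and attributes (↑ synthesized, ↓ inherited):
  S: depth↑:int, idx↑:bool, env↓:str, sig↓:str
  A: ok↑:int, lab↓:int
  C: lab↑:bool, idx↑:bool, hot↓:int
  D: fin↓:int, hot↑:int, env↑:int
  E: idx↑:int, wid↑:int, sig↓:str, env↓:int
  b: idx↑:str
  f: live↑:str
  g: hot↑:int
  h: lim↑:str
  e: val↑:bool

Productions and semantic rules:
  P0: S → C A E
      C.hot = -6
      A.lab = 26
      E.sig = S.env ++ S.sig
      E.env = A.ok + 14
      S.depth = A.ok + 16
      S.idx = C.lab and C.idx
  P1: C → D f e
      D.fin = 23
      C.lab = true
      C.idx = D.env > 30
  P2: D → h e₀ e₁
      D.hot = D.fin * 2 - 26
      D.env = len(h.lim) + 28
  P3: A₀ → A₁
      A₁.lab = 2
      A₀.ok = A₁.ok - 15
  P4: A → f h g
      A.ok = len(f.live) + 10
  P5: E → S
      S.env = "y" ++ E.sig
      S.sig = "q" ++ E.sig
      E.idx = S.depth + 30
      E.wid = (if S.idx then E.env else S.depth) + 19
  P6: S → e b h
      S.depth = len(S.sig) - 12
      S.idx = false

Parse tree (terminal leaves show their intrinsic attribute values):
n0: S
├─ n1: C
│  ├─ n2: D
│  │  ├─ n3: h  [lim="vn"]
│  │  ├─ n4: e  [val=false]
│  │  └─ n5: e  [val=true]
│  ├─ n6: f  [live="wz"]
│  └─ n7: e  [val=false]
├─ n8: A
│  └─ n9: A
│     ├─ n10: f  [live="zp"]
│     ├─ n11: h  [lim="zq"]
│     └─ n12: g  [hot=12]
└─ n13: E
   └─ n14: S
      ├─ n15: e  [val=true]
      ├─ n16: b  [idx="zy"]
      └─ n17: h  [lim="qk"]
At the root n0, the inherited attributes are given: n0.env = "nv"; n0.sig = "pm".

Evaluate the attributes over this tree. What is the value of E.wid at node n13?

1. n0.env = "nv"  [given at root]
2. n0.sig = "pm"  [given at root]
3. n1.hot = -6  [-6]
4. n2.fin = 23  [23]
5. n3.lim = "vn"  [terminal]
6. n4.val = false  [terminal]
7. n5.val = true  [terminal]
8. n2.hot = 20  [D.fin * 2 - 26]
9. n2.env = 30  [len(h.lim) + 28]
10. n6.live = "wz"  [terminal]
11. n7.val = false  [terminal]
12. n1.lab = true  [true]
13. n1.idx = false  [D.env > 30]
14. n8.lab = 26  [26]
15. n9.lab = 2  [2]
16. n10.live = "zp"  [terminal]
17. n11.lim = "zq"  [terminal]
18. n12.hot = 12  [terminal]
19. n9.ok = 12  [len(f.live) + 10]
20. n8.ok = -3  [A₁.ok - 15]
21. n13.sig = "nvpm"  [S.env ++ S.sig]
22. n13.env = 11  [A.ok + 14]
23. n14.env = "ynvpm"  ["y" ++ E.sig]
24. n14.sig = "qnvpm"  ["q" ++ E.sig]
25. n15.val = true  [terminal]
26. n16.idx = "zy"  [terminal]
27. n17.lim = "qk"  [terminal]
28. n14.depth = -7  [len(S.sig) - 12]
29. n14.idx = false  [false]
30. n13.idx = 23  [S.depth + 30]
31. n13.wid = 12  [(if S.idx then E.env else S.depth) + 19]
32. n0.depth = 13  [A.ok + 16]
33. n0.idx = false  [C.lab and C.idx]

12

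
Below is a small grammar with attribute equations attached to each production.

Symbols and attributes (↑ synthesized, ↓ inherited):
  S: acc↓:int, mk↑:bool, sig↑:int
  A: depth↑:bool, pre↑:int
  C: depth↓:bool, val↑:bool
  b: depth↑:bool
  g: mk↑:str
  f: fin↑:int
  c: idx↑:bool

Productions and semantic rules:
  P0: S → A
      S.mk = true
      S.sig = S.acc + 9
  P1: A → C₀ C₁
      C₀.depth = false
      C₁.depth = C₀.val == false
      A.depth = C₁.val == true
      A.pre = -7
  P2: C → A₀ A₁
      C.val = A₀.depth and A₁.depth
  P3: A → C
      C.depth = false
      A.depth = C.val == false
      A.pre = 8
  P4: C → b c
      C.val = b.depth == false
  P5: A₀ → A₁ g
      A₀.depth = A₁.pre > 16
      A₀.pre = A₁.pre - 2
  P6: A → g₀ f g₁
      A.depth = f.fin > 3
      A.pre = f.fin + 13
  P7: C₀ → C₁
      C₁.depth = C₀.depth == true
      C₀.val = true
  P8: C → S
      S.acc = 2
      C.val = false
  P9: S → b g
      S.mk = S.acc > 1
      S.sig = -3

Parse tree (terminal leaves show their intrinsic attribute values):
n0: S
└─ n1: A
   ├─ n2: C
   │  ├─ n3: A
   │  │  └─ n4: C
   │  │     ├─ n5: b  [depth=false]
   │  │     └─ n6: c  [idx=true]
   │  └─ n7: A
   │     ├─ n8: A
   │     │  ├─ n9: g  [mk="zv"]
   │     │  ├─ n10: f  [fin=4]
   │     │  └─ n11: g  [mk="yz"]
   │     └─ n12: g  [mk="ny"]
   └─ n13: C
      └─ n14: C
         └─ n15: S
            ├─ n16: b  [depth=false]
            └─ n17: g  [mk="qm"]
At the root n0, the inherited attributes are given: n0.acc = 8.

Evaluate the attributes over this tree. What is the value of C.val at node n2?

1. n0.acc = 8  [given at root]
2. n2.depth = false  [false]
3. n4.depth = false  [false]
4. n5.depth = false  [terminal]
5. n6.idx = true  [terminal]
6. n4.val = true  [b.depth == false]
7. n3.depth = false  [C.val == false]
8. n3.pre = 8  [8]
9. n9.mk = "zv"  [terminal]
10. n10.fin = 4  [terminal]
11. n11.mk = "yz"  [terminal]
12. n8.depth = true  [f.fin > 3]
13. n8.pre = 17  [f.fin + 13]
14. n12.mk = "ny"  [terminal]
15. n7.depth = true  [A₁.pre > 16]
16. n7.pre = 15  [A₁.pre - 2]
17. n2.val = false  [A₀.depth and A₁.depth]
18. n13.depth = true  [C₀.val == false]
19. n14.depth = true  [C₀.depth == true]
20. n15.acc = 2  [2]
21. n16.depth = false  [terminal]
22. n17.mk = "qm"  [terminal]
23. n15.mk = true  [S.acc > 1]
24. n15.sig = -3  [-3]
25. n14.val = false  [false]
26. n13.val = true  [true]
27. n1.depth = true  [C₁.val == true]
28. n1.pre = -7  [-7]
29. n0.mk = true  [true]
30. n0.sig = 17  [S.acc + 9]

false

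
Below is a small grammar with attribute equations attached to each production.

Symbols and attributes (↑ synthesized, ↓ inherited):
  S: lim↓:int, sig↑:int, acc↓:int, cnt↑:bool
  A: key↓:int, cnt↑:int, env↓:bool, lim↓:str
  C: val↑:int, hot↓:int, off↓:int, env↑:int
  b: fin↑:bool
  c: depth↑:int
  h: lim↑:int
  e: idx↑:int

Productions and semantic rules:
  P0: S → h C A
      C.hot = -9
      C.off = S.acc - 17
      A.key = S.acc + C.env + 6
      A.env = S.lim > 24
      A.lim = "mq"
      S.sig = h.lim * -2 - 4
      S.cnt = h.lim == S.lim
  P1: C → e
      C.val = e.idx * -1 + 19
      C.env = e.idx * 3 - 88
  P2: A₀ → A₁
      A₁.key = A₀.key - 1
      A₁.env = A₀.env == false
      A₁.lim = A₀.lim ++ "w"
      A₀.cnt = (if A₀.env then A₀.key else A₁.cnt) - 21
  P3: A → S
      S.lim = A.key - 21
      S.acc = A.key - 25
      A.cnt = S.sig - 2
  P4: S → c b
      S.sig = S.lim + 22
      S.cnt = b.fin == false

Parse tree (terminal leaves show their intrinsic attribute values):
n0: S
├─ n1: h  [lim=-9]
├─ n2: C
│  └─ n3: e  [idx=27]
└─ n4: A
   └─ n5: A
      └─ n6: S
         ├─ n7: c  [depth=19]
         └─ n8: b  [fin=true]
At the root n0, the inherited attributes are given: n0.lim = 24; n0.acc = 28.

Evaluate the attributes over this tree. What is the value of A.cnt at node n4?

1. n0.lim = 24  [given at root]
2. n0.acc = 28  [given at root]
3. n1.lim = -9  [terminal]
4. n2.hot = -9  [-9]
5. n2.off = 11  [S.acc - 17]
6. n3.idx = 27  [terminal]
7. n2.val = -8  [e.idx * -1 + 19]
8. n2.env = -7  [e.idx * 3 - 88]
9. n4.key = 27  [S.acc + C.env + 6]
10. n4.env = false  [S.lim > 24]
11. n4.lim = "mq"  ["mq"]
12. n5.key = 26  [A₀.key - 1]
13. n5.env = true  [A₀.env == false]
14. n5.lim = "mqw"  [A₀.lim ++ "w"]
15. n6.lim = 5  [A.key - 21]
16. n6.acc = 1  [A.key - 25]
17. n7.depth = 19  [terminal]
18. n8.fin = true  [terminal]
19. n6.sig = 27  [S.lim + 22]
20. n6.cnt = false  [b.fin == false]
21. n5.cnt = 25  [S.sig - 2]
22. n4.cnt = 4  [(if A₀.env then A₀.key else A₁.cnt) - 21]
23. n0.sig = 14  [h.lim * -2 - 4]
24. n0.cnt = false  [h.lim == S.lim]

4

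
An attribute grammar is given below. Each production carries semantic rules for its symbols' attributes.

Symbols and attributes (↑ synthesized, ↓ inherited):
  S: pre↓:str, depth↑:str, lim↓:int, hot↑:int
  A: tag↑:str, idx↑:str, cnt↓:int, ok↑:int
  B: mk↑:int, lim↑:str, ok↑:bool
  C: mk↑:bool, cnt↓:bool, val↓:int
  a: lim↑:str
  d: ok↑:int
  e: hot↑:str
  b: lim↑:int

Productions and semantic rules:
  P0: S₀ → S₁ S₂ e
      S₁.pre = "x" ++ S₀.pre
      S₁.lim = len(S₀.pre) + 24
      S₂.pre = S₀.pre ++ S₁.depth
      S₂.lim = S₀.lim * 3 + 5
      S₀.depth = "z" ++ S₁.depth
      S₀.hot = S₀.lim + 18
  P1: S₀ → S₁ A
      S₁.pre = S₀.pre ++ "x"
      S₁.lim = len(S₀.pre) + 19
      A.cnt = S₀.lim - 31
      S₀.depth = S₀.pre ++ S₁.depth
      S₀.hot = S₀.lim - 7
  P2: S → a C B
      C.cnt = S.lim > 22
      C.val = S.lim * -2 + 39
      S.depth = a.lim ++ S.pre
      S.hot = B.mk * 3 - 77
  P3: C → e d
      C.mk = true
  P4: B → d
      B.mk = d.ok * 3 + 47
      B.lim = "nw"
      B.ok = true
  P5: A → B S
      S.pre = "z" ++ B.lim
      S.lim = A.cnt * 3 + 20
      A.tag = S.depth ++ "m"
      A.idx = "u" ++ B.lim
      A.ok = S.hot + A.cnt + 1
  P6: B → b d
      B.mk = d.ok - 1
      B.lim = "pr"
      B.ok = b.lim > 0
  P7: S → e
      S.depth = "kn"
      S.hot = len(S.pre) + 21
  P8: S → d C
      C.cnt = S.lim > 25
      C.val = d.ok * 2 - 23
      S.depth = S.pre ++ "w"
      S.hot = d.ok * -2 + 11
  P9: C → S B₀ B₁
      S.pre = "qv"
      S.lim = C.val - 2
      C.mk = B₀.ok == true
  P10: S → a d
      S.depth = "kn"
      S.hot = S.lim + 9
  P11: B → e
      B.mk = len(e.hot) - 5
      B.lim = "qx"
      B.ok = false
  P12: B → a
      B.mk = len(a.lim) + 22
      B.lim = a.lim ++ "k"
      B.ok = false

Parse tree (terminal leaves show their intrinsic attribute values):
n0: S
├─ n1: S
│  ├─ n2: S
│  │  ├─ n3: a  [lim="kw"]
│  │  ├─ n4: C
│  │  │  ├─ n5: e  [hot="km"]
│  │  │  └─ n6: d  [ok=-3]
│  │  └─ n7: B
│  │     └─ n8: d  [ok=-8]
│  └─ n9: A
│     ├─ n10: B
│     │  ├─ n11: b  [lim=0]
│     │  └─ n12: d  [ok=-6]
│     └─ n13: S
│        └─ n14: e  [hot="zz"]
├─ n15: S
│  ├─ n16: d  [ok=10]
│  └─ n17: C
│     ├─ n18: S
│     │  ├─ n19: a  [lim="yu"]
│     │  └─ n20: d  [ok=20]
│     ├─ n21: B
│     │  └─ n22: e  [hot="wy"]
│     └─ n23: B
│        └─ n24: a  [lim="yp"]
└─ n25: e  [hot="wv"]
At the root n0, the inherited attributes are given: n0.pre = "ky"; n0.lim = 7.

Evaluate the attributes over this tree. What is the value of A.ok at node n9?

1. n0.pre = "ky"  [given at root]
2. n0.lim = 7  [given at root]
3. n1.pre = "xky"  ["x" ++ S₀.pre]
4. n1.lim = 26  [len(S₀.pre) + 24]
5. n2.pre = "xkyx"  [S₀.pre ++ "x"]
6. n2.lim = 22  [len(S₀.pre) + 19]
7. n3.lim = "kw"  [terminal]
8. n4.cnt = false  [S.lim > 22]
9. n4.val = -5  [S.lim * -2 + 39]
10. n5.hot = "km"  [terminal]
11. n6.ok = -3  [terminal]
12. n4.mk = true  [true]
13. n8.ok = -8  [terminal]
14. n7.mk = 23  [d.ok * 3 + 47]
15. n7.lim = "nw"  ["nw"]
16. n7.ok = true  [true]
17. n2.depth = "kwxkyx"  [a.lim ++ S.pre]
18. n2.hot = -8  [B.mk * 3 - 77]
19. n9.cnt = -5  [S₀.lim - 31]
20. n11.lim = 0  [terminal]
21. n12.ok = -6  [terminal]
22. n10.mk = -7  [d.ok - 1]
23. n10.lim = "pr"  ["pr"]
24. n10.ok = false  [b.lim > 0]
25. n13.pre = "zpr"  ["z" ++ B.lim]
26. n13.lim = 5  [A.cnt * 3 + 20]
27. n14.hot = "zz"  [terminal]
28. n13.depth = "kn"  ["kn"]
29. n13.hot = 24  [len(S.pre) + 21]
30. n9.tag = "knm"  [S.depth ++ "m"]
31. n9.idx = "upr"  ["u" ++ B.lim]
32. n9.ok = 20  [S.hot + A.cnt + 1]
33. n1.depth = "xkykwxkyx"  [S₀.pre ++ S₁.depth]
34. n1.hot = 19  [S₀.lim - 7]
35. n15.pre = "kyxkykwxkyx"  [S₀.pre ++ S₁.depth]
36. n15.lim = 26  [S₀.lim * 3 + 5]
37. n16.ok = 10  [terminal]
38. n17.cnt = true  [S.lim > 25]
39. n17.val = -3  [d.ok * 2 - 23]
40. n18.pre = "qv"  ["qv"]
41. n18.lim = -5  [C.val - 2]
42. n19.lim = "yu"  [terminal]
43. n20.ok = 20  [terminal]
44. n18.depth = "kn"  ["kn"]
45. n18.hot = 4  [S.lim + 9]
46. n22.hot = "wy"  [terminal]
47. n21.mk = -3  [len(e.hot) - 5]
48. n21.lim = "qx"  ["qx"]
49. n21.ok = false  [false]
50. n24.lim = "yp"  [terminal]
51. n23.mk = 24  [len(a.lim) + 22]
52. n23.lim = "ypk"  [a.lim ++ "k"]
53. n23.ok = false  [false]
54. n17.mk = false  [B₀.ok == true]
55. n15.depth = "kyxkykwxkyxw"  [S.pre ++ "w"]
56. n15.hot = -9  [d.ok * -2 + 11]
57. n25.hot = "wv"  [terminal]
58. n0.depth = "zxkykwxkyx"  ["z" ++ S₁.depth]
59. n0.hot = 25  [S₀.lim + 18]

20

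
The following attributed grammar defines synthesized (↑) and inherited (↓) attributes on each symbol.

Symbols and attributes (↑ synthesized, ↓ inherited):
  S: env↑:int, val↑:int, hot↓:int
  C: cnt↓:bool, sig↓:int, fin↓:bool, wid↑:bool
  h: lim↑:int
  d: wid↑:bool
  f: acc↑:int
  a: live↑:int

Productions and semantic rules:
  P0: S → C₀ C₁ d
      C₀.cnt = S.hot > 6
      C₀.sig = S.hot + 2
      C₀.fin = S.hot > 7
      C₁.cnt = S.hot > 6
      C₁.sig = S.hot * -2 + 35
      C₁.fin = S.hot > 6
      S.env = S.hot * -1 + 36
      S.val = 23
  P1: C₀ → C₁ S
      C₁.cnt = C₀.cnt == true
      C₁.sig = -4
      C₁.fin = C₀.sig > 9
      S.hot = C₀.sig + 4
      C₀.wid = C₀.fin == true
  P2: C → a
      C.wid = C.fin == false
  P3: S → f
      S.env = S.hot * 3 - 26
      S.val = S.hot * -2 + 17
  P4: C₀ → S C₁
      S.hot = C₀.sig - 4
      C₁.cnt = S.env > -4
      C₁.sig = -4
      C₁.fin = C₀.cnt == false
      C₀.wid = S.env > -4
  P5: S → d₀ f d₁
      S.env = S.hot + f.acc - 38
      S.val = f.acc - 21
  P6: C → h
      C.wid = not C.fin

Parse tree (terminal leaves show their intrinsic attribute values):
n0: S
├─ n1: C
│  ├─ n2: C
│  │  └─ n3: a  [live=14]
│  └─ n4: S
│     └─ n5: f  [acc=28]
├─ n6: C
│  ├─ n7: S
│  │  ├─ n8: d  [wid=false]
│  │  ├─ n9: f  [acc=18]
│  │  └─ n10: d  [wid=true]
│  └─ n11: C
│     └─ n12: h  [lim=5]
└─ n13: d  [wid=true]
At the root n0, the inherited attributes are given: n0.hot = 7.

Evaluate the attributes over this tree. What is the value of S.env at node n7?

-3

1. n0.hot = 7  [given at root]
2. n1.cnt = true  [S.hot > 6]
3. n1.sig = 9  [S.hot + 2]
4. n1.fin = false  [S.hot > 7]
5. n2.cnt = true  [C₀.cnt == true]
6. n2.sig = -4  [-4]
7. n2.fin = false  [C₀.sig > 9]
8. n3.live = 14  [terminal]
9. n2.wid = true  [C.fin == false]
10. n4.hot = 13  [C₀.sig + 4]
11. n5.acc = 28  [terminal]
12. n4.env = 13  [S.hot * 3 - 26]
13. n4.val = -9  [S.hot * -2 + 17]
14. n1.wid = false  [C₀.fin == true]
15. n6.cnt = true  [S.hot > 6]
16. n6.sig = 21  [S.hot * -2 + 35]
17. n6.fin = true  [S.hot > 6]
18. n7.hot = 17  [C₀.sig - 4]
19. n8.wid = false  [terminal]
20. n9.acc = 18  [terminal]
21. n10.wid = true  [terminal]
22. n7.env = -3  [S.hot + f.acc - 38]
23. n7.val = -3  [f.acc - 21]
24. n11.cnt = true  [S.env > -4]
25. n11.sig = -4  [-4]
26. n11.fin = false  [C₀.cnt == false]
27. n12.lim = 5  [terminal]
28. n11.wid = true  [not C.fin]
29. n6.wid = true  [S.env > -4]
30. n13.wid = true  [terminal]
31. n0.env = 29  [S.hot * -1 + 36]
32. n0.val = 23  [23]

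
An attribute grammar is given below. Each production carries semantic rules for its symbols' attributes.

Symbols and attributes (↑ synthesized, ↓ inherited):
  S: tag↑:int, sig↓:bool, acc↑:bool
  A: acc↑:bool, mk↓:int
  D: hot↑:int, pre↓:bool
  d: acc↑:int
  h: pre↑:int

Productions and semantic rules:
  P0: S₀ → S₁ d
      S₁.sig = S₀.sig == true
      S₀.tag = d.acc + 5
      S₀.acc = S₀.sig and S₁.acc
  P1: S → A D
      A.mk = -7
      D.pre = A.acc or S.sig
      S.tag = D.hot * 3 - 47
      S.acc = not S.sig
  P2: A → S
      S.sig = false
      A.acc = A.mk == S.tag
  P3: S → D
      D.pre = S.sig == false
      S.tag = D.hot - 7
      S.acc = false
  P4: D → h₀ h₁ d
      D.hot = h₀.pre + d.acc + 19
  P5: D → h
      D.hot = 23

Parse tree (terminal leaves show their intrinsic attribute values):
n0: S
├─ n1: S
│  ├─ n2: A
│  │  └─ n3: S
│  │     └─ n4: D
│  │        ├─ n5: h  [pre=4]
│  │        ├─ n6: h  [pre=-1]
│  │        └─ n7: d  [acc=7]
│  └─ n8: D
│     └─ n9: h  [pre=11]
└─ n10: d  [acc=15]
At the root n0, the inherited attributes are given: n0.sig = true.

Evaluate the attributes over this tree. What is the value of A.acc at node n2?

1. n0.sig = true  [given at root]
2. n1.sig = true  [S₀.sig == true]
3. n2.mk = -7  [-7]
4. n3.sig = false  [false]
5. n4.pre = true  [S.sig == false]
6. n5.pre = 4  [terminal]
7. n6.pre = -1  [terminal]
8. n7.acc = 7  [terminal]
9. n4.hot = 30  [h₀.pre + d.acc + 19]
10. n3.tag = 23  [D.hot - 7]
11. n3.acc = false  [false]
12. n2.acc = false  [A.mk == S.tag]
13. n8.pre = true  [A.acc or S.sig]
14. n9.pre = 11  [terminal]
15. n8.hot = 23  [23]
16. n1.tag = 22  [D.hot * 3 - 47]
17. n1.acc = false  [not S.sig]
18. n10.acc = 15  [terminal]
19. n0.tag = 20  [d.acc + 5]
20. n0.acc = false  [S₀.sig and S₁.acc]

false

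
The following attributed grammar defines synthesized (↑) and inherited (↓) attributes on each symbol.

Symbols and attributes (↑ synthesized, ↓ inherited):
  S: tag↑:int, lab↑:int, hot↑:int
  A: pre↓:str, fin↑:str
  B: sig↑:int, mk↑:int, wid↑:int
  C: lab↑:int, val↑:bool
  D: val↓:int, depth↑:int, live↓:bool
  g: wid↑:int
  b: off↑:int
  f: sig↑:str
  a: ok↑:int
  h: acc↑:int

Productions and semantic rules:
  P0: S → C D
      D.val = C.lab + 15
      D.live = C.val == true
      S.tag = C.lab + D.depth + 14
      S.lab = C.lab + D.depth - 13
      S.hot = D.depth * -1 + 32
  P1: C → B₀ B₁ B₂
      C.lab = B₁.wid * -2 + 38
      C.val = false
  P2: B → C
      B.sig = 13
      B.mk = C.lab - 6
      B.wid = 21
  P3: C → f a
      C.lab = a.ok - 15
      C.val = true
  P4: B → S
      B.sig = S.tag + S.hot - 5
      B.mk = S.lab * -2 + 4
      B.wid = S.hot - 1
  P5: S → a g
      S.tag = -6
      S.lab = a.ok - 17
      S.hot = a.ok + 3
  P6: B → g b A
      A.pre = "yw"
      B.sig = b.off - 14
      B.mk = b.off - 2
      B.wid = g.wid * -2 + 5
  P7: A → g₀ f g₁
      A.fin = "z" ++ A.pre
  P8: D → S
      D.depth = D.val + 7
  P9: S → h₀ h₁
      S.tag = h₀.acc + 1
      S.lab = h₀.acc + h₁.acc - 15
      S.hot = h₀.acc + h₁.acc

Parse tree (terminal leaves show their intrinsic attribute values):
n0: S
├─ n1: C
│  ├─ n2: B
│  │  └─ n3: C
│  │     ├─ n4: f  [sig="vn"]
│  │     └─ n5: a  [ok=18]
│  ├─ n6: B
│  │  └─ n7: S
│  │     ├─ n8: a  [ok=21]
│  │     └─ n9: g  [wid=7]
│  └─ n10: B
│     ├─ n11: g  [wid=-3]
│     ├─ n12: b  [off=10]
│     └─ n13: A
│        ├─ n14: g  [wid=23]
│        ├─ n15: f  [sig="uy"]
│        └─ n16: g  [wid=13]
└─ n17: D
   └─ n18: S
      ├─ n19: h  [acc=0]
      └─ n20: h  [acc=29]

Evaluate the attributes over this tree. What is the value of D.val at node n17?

1. n4.sig = "vn"  [terminal]
2. n5.ok = 18  [terminal]
3. n3.lab = 3  [a.ok - 15]
4. n3.val = true  [true]
5. n2.sig = 13  [13]
6. n2.mk = -3  [C.lab - 6]
7. n2.wid = 21  [21]
8. n8.ok = 21  [terminal]
9. n9.wid = 7  [terminal]
10. n7.tag = -6  [-6]
11. n7.lab = 4  [a.ok - 17]
12. n7.hot = 24  [a.ok + 3]
13. n6.sig = 13  [S.tag + S.hot - 5]
14. n6.mk = -4  [S.lab * -2 + 4]
15. n6.wid = 23  [S.hot - 1]
16. n11.wid = -3  [terminal]
17. n12.off = 10  [terminal]
18. n13.pre = "yw"  ["yw"]
19. n14.wid = 23  [terminal]
20. n15.sig = "uy"  [terminal]
21. n16.wid = 13  [terminal]
22. n13.fin = "zyw"  ["z" ++ A.pre]
23. n10.sig = -4  [b.off - 14]
24. n10.mk = 8  [b.off - 2]
25. n10.wid = 11  [g.wid * -2 + 5]
26. n1.lab = -8  [B₁.wid * -2 + 38]
27. n1.val = false  [false]
28. n17.val = 7  [C.lab + 15]
29. n17.live = false  [C.val == true]
30. n19.acc = 0  [terminal]
31. n20.acc = 29  [terminal]
32. n18.tag = 1  [h₀.acc + 1]
33. n18.lab = 14  [h₀.acc + h₁.acc - 15]
34. n18.hot = 29  [h₀.acc + h₁.acc]
35. n17.depth = 14  [D.val + 7]
36. n0.tag = 20  [C.lab + D.depth + 14]
37. n0.lab = -7  [C.lab + D.depth - 13]
38. n0.hot = 18  [D.depth * -1 + 32]

7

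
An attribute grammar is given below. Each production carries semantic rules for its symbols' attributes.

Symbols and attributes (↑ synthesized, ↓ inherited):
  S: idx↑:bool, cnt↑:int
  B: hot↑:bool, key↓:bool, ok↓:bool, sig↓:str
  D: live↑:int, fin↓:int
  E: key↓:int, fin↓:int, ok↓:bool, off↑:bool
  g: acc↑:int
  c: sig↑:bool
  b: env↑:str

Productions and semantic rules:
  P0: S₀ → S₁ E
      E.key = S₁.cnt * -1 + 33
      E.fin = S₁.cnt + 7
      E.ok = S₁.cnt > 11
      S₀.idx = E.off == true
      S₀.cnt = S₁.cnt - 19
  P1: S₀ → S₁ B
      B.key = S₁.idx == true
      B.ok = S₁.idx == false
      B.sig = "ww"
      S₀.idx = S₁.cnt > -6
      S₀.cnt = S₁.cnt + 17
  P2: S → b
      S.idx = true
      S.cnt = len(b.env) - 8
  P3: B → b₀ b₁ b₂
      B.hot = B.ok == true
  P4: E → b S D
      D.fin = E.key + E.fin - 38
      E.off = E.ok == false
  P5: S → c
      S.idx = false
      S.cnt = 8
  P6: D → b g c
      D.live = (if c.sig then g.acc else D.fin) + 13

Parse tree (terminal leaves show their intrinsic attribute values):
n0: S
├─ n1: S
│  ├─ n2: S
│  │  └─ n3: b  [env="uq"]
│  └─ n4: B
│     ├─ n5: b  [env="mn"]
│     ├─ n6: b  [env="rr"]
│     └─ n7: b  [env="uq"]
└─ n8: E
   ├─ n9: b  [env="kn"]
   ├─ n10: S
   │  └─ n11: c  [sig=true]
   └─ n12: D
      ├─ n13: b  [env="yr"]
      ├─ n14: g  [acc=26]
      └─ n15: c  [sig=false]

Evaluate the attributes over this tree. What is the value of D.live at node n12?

1. n3.env = "uq"  [terminal]
2. n2.idx = true  [true]
3. n2.cnt = -6  [len(b.env) - 8]
4. n4.key = true  [S₁.idx == true]
5. n4.ok = false  [S₁.idx == false]
6. n4.sig = "ww"  ["ww"]
7. n5.env = "mn"  [terminal]
8. n6.env = "rr"  [terminal]
9. n7.env = "uq"  [terminal]
10. n4.hot = false  [B.ok == true]
11. n1.idx = false  [S₁.cnt > -6]
12. n1.cnt = 11  [S₁.cnt + 17]
13. n8.key = 22  [S₁.cnt * -1 + 33]
14. n8.fin = 18  [S₁.cnt + 7]
15. n8.ok = false  [S₁.cnt > 11]
16. n9.env = "kn"  [terminal]
17. n11.sig = true  [terminal]
18. n10.idx = false  [false]
19. n10.cnt = 8  [8]
20. n12.fin = 2  [E.key + E.fin - 38]
21. n13.env = "yr"  [terminal]
22. n14.acc = 26  [terminal]
23. n15.sig = false  [terminal]
24. n12.live = 15  [(if c.sig then g.acc else D.fin) + 13]
25. n8.off = true  [E.ok == false]
26. n0.idx = true  [E.off == true]
27. n0.cnt = -8  [S₁.cnt - 19]

15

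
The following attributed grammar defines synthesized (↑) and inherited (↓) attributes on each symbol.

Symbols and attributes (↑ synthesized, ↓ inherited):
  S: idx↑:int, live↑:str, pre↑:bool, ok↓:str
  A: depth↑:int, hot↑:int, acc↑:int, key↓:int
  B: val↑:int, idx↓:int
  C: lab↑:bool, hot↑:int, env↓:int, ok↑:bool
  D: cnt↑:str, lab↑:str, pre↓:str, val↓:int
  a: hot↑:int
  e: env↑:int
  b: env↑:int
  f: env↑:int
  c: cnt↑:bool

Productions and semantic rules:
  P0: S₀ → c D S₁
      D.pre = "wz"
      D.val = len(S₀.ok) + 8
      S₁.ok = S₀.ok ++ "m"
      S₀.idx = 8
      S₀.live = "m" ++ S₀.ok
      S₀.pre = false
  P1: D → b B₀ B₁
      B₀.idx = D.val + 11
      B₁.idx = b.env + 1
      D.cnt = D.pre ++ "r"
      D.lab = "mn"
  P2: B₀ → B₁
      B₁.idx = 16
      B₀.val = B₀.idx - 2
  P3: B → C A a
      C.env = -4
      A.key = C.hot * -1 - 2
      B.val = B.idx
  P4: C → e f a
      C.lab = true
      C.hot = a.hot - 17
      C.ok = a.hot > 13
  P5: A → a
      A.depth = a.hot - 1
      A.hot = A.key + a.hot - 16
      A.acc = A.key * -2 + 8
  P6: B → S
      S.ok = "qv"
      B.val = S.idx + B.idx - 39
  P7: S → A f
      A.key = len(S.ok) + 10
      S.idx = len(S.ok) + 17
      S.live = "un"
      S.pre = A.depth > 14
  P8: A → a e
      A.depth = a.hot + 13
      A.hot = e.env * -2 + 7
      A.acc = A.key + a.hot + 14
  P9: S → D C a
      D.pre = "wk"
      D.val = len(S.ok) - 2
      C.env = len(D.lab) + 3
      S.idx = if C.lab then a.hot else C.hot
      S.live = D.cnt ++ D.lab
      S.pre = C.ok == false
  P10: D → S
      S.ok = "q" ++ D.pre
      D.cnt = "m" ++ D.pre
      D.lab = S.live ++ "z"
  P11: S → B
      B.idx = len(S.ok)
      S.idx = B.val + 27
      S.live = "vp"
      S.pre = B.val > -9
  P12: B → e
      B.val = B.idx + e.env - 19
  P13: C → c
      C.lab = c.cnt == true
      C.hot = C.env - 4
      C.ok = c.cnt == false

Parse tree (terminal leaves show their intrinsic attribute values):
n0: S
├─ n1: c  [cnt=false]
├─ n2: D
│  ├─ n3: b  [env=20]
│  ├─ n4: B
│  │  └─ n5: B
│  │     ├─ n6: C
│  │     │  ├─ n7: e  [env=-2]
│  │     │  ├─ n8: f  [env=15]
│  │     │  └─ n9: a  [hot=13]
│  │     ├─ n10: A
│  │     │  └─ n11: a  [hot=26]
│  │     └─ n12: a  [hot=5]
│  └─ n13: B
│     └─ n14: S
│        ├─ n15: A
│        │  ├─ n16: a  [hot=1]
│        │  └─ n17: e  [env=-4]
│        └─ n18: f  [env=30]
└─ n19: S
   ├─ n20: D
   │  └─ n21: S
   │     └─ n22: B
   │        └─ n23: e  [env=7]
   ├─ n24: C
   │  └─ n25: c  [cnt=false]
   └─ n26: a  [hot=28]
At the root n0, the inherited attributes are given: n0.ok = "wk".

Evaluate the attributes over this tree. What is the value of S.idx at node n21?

1. n0.ok = "wk"  [given at root]
2. n1.cnt = false  [terminal]
3. n2.pre = "wz"  ["wz"]
4. n2.val = 10  [len(S₀.ok) + 8]
5. n3.env = 20  [terminal]
6. n4.idx = 21  [D.val + 11]
7. n5.idx = 16  [16]
8. n6.env = -4  [-4]
9. n7.env = -2  [terminal]
10. n8.env = 15  [terminal]
11. n9.hot = 13  [terminal]
12. n6.lab = true  [true]
13. n6.hot = -4  [a.hot - 17]
14. n6.ok = false  [a.hot > 13]
15. n10.key = 2  [C.hot * -1 - 2]
16. n11.hot = 26  [terminal]
17. n10.depth = 25  [a.hot - 1]
18. n10.hot = 12  [A.key + a.hot - 16]
19. n10.acc = 4  [A.key * -2 + 8]
20. n12.hot = 5  [terminal]
21. n5.val = 16  [B.idx]
22. n4.val = 19  [B₀.idx - 2]
23. n13.idx = 21  [b.env + 1]
24. n14.ok = "qv"  ["qv"]
25. n15.key = 12  [len(S.ok) + 10]
26. n16.hot = 1  [terminal]
27. n17.env = -4  [terminal]
28. n15.depth = 14  [a.hot + 13]
29. n15.hot = 15  [e.env * -2 + 7]
30. n15.acc = 27  [A.key + a.hot + 14]
31. n18.env = 30  [terminal]
32. n14.idx = 19  [len(S.ok) + 17]
33. n14.live = "un"  ["un"]
34. n14.pre = false  [A.depth > 14]
35. n13.val = 1  [S.idx + B.idx - 39]
36. n2.cnt = "wzr"  [D.pre ++ "r"]
37. n2.lab = "mn"  ["mn"]
38. n19.ok = "wkm"  [S₀.ok ++ "m"]
39. n20.pre = "wk"  ["wk"]
40. n20.val = 1  [len(S.ok) - 2]
41. n21.ok = "qwk"  ["q" ++ D.pre]
42. n22.idx = 3  [len(S.ok)]
43. n23.env = 7  [terminal]
44. n22.val = -9  [B.idx + e.env - 19]
45. n21.idx = 18  [B.val + 27]
46. n21.live = "vp"  ["vp"]
47. n21.pre = false  [B.val > -9]
48. n20.cnt = "mwk"  ["m" ++ D.pre]
49. n20.lab = "vpz"  [S.live ++ "z"]
50. n24.env = 6  [len(D.lab) + 3]
51. n25.cnt = false  [terminal]
52. n24.lab = false  [c.cnt == true]
53. n24.hot = 2  [C.env - 4]
54. n24.ok = true  [c.cnt == false]
55. n26.hot = 28  [terminal]
56. n19.idx = 2  [if C.lab then a.hot else C.hot]
57. n19.live = "mwkvpz"  [D.cnt ++ D.lab]
58. n19.pre = false  [C.ok == false]
59. n0.idx = 8  [8]
60. n0.live = "mwk"  ["m" ++ S₀.ok]
61. n0.pre = false  [false]

18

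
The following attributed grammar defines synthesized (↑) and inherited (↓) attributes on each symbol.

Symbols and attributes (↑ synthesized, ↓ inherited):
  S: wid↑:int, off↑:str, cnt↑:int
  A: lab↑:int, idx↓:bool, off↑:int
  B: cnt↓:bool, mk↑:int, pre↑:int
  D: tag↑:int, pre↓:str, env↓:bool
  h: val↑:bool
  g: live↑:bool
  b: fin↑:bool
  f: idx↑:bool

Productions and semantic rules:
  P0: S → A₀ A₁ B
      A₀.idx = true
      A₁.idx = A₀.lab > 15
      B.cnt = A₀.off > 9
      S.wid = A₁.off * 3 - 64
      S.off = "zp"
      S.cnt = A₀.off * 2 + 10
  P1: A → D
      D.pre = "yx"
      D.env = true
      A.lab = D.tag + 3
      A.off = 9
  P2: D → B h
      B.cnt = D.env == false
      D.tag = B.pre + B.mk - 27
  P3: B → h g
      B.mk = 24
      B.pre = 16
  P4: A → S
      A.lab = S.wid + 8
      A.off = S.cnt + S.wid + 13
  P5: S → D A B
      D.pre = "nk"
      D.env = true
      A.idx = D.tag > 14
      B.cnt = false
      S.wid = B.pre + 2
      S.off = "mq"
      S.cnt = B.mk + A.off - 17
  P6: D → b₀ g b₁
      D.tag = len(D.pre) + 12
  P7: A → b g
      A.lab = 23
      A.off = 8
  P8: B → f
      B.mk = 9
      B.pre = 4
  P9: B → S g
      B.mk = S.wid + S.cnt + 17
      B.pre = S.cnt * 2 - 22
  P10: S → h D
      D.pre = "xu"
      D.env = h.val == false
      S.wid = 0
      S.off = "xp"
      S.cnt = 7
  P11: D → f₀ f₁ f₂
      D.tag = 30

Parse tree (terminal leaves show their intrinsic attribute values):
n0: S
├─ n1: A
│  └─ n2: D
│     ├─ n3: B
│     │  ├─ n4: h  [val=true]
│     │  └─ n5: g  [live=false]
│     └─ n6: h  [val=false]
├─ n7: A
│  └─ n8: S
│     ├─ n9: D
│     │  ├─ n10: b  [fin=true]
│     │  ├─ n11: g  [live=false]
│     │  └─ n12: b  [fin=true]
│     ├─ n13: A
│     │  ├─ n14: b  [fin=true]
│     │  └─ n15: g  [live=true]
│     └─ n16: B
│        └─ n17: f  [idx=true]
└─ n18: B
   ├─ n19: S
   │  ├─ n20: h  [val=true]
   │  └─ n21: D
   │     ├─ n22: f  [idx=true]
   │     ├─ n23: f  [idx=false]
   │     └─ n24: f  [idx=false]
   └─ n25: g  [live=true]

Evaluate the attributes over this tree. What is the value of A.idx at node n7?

true

1. n1.idx = true  [true]
2. n2.pre = "yx"  ["yx"]
3. n2.env = true  [true]
4. n3.cnt = false  [D.env == false]
5. n4.val = true  [terminal]
6. n5.live = false  [terminal]
7. n3.mk = 24  [24]
8. n3.pre = 16  [16]
9. n6.val = false  [terminal]
10. n2.tag = 13  [B.pre + B.mk - 27]
11. n1.lab = 16  [D.tag + 3]
12. n1.off = 9  [9]
13. n7.idx = true  [A₀.lab > 15]
14. n9.pre = "nk"  ["nk"]
15. n9.env = true  [true]
16. n10.fin = true  [terminal]
17. n11.live = false  [terminal]
18. n12.fin = true  [terminal]
19. n9.tag = 14  [len(D.pre) + 12]
20. n13.idx = false  [D.tag > 14]
21. n14.fin = true  [terminal]
22. n15.live = true  [terminal]
23. n13.lab = 23  [23]
24. n13.off = 8  [8]
25. n16.cnt = false  [false]
26. n17.idx = true  [terminal]
27. n16.mk = 9  [9]
28. n16.pre = 4  [4]
29. n8.wid = 6  [B.pre + 2]
30. n8.off = "mq"  ["mq"]
31. n8.cnt = 0  [B.mk + A.off - 17]
32. n7.lab = 14  [S.wid + 8]
33. n7.off = 19  [S.cnt + S.wid + 13]
34. n18.cnt = false  [A₀.off > 9]
35. n20.val = true  [terminal]
36. n21.pre = "xu"  ["xu"]
37. n21.env = false  [h.val == false]
38. n22.idx = true  [terminal]
39. n23.idx = false  [terminal]
40. n24.idx = false  [terminal]
41. n21.tag = 30  [30]
42. n19.wid = 0  [0]
43. n19.off = "xp"  ["xp"]
44. n19.cnt = 7  [7]
45. n25.live = true  [terminal]
46. n18.mk = 24  [S.wid + S.cnt + 17]
47. n18.pre = -8  [S.cnt * 2 - 22]
48. n0.wid = -7  [A₁.off * 3 - 64]
49. n0.off = "zp"  ["zp"]
50. n0.cnt = 28  [A₀.off * 2 + 10]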